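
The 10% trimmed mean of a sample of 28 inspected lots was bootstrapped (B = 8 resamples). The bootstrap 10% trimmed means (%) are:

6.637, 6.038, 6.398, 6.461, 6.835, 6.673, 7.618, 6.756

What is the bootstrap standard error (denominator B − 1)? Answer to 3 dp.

Bootstrap SE is the standard deviation of the 8 replicate 10% trimmed means.
Mean of replicates: (6.637 + 6.038 + 6.398 + 6.461 + 6.835 + 6.673 + 7.618 + 6.756) / 8 = 53.4160 / 8 = 6.6770
Sum of squared deviations: (−0.0400)² + (−0.6390)² + (−0.2790)² + (−0.2160)² + (+0.1580)² + (−0.0040)² + (+0.9410)² + (+0.0790)² = 1.4511
Variance = 1.4511 / 7 = 0.2073
SE* = √0.2073

SE* = 0.455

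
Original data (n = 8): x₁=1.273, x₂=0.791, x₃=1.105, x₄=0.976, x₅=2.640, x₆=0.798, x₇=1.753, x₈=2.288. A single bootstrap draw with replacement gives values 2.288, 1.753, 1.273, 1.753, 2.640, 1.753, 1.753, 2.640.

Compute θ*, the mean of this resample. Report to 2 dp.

θ* = 1.98

Mean = (2.288 + 1.753 + 1.273 + 1.753 + 2.640 + 1.753 + 1.753 + 2.640) / 8 = 15.8530 / 8 = 1.98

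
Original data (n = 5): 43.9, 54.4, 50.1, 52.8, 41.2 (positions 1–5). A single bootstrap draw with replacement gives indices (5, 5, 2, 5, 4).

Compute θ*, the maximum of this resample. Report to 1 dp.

θ* = 54.4

Resample values: 41.2, 41.2, 54.4, 41.2, 52.8.
Maximum = 54.4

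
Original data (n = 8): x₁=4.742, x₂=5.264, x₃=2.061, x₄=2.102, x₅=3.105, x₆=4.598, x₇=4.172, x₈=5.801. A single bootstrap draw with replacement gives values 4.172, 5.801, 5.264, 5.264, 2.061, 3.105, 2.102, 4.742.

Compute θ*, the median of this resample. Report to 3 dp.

θ* = 4.457

Sorted: 2.061, 2.102, 3.105, 4.172, 4.742, 5.264, 5.264, 5.801
Median = average of the two middle values = 4.457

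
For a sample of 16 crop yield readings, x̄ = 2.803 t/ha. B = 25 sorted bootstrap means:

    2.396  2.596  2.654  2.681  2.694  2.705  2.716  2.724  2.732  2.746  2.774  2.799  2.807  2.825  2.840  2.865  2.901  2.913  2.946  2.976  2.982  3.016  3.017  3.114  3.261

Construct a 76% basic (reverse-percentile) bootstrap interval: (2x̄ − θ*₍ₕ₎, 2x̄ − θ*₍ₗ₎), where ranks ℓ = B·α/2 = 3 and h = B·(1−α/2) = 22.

(2.590, 2.952)

Percentile endpoints at ranks 3 and 22: θ*₍3₎ = 2.654, θ*₍22₎ = 3.016.
Basic interval reflects these around x̄:
  lower = 2 × 2.803 − 3.016 = 2.590
  upper = 2 × 2.803 − 2.654 = 2.952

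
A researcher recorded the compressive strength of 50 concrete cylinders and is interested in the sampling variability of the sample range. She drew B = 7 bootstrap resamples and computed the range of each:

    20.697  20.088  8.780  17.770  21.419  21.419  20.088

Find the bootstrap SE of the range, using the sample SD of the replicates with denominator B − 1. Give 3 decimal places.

SE* = 4.506

Bootstrap SE is the standard deviation of the 7 replicate ranges.
Mean of replicates: (20.697 + 20.088 + 8.780 + 17.770 + 21.419 + 21.419 + 20.088) / 7 = 130.2610 / 7 = 18.6087
Sum of squared deviations: (+2.0883)² + (+1.4793)² + (−9.8287)² + (−0.8387)² + (+2.8103)² + (+2.8103)² + (+1.4793)² = 121.8400
Variance = 121.8400 / 6 = 20.3067
SE* = √20.3067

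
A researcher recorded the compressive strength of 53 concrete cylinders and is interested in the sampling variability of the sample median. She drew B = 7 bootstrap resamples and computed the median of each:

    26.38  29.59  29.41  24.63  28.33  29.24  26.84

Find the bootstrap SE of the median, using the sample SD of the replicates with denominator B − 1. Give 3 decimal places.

Bootstrap SE is the standard deviation of the 7 replicate medians.
Mean of replicates: (26.38 + 29.59 + 29.41 + 24.63 + 28.33 + 29.24 + 26.84) / 7 = 194.4200 / 7 = 27.7743
Sum of squared deviations: (−1.3943)² + (+1.8157)² + (+1.6357)² + (−3.1443)² + (+0.5557)² + (+1.4657)² + (−0.9343)² = 21.1330
Variance = 21.1330 / 6 = 3.5222
SE* = √3.5222

SE* = 1.877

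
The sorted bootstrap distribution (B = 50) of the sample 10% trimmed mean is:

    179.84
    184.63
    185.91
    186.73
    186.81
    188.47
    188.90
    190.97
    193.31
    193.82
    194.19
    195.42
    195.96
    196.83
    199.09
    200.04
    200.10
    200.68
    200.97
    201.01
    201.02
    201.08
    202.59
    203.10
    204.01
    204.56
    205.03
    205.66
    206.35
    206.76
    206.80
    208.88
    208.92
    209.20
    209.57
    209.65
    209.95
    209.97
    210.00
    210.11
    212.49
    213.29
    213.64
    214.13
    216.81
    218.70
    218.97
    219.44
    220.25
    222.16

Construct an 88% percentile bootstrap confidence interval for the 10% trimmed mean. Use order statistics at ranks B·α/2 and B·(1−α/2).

α = 0.12; lower rank = 50 × 0.060 = 3; upper rank = 50 × 0.940 = 47.
The 3rd smallest replicate is 185.91; the 47th is 218.97.

(185.91, 218.97)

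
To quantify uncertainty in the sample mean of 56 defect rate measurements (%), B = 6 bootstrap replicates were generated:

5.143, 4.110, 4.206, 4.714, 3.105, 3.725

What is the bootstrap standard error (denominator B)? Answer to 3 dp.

Bootstrap SE is the standard deviation of the 6 replicate means.
Mean of replicates: (5.143 + 4.110 + 4.206 + 4.714 + 3.105 + 3.725) / 6 = 25.0030 / 6 = 4.1672
Sum of squared deviations: (+0.9758)² + (−0.0572)² + (+0.0388)² + (+0.5468)² + (−1.0622)² + (−0.4422)² = 2.5798
Variance = 2.5798 / 6 = 0.4300
SE* = √0.4300

SE* = 0.656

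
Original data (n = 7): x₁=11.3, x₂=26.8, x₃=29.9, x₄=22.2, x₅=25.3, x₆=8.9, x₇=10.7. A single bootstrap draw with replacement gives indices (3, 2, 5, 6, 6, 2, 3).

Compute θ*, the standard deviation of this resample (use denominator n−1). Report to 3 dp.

θ* = 9.346

Resample values: 29.9, 26.8, 25.3, 8.9, 8.9, 26.8, 29.9.
Mean = 22.3571; sum of squared deviations = 524.1171
s² = 524.1171 / 6 = 87.3529
s = √87.3529 = 9.346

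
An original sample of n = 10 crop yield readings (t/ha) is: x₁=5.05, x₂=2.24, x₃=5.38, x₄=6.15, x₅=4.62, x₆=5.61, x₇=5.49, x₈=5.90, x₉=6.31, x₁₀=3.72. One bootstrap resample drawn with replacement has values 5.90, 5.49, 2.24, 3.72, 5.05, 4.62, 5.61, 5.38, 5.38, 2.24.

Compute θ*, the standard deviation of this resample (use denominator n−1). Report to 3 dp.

Mean = 4.5630; sum of squared deviations = 16.8218
s² = 16.8218 / 9 = 1.8691
s = √1.8691 = 1.367

θ* = 1.367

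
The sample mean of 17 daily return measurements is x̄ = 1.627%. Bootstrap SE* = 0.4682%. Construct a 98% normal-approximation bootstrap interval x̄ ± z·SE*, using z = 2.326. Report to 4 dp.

Margin = 2.326 × 0.4682 = 1.08903
Interval: 1.627 ± 1.08903

(0.5380, 2.7160)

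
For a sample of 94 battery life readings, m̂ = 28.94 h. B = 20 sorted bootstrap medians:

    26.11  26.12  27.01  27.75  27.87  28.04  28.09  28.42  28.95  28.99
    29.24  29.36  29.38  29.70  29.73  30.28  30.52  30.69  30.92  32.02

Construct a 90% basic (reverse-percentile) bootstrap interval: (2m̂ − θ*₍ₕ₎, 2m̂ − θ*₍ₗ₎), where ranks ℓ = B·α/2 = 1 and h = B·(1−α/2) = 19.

Percentile endpoints at ranks 1 and 19: θ*₍1₎ = 26.11, θ*₍19₎ = 30.92.
Basic interval reflects these around m̂:
  lower = 2 × 28.94 − 30.92 = 26.96
  upper = 2 × 28.94 − 26.11 = 31.77

(26.96, 31.77)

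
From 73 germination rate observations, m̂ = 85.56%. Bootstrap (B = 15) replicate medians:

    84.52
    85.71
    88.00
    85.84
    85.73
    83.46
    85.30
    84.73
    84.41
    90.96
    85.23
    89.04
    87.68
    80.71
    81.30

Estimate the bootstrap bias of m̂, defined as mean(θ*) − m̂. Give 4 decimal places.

bias = −0.0520

mean(θ*) = (84.52 + 85.71 + 88.00 + 85.84 + 85.73 + 83.46 + 85.30 + 84.73 + 84.41 + 90.96 + 85.23 + 89.04 + 87.68 + 80.71 + 81.30) / 15 = 85.50800
bias = 85.50800 − 85.56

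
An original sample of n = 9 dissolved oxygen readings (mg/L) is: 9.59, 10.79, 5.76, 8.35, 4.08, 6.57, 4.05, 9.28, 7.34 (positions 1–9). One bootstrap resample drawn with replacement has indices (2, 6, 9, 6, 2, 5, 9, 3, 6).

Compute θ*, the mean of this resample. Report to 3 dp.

θ* = 7.312

Resample values: 10.79, 6.57, 7.34, 6.57, 10.79, 4.08, 7.34, 5.76, 6.57.
Mean = (10.79 + 6.57 + 7.34 + 6.57 + 10.79 + 4.08 + 7.34 + 5.76 + 6.57) / 9 = 65.810 / 9 = 7.312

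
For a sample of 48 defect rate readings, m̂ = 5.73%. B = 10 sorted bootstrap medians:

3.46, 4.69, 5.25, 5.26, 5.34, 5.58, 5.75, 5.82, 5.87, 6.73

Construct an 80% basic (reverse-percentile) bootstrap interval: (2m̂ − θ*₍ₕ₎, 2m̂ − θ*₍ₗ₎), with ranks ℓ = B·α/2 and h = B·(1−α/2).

Percentile endpoints at ranks 1 and 9: θ*₍1₎ = 3.46, θ*₍9₎ = 5.87.
Basic interval reflects these around m̂:
  lower = 2 × 5.73 − 5.87 = 5.59
  upper = 2 × 5.73 − 3.46 = 8.00

(5.59, 8.00)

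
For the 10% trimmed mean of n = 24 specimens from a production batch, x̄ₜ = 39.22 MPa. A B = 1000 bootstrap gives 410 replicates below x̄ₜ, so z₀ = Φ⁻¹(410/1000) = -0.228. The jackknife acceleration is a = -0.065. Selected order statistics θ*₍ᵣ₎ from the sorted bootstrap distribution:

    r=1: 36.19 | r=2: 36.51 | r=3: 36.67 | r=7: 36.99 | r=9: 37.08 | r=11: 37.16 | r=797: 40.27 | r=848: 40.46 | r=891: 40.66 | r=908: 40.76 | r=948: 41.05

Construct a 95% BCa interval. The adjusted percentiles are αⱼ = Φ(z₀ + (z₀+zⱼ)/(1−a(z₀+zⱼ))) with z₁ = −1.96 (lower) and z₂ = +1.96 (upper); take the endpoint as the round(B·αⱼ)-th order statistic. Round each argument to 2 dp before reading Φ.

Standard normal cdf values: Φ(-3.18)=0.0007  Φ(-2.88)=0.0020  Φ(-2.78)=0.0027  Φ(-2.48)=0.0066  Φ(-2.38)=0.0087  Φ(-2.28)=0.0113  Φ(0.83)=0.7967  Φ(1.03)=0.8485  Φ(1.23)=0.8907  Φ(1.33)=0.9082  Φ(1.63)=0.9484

Lower: z₀ + z₁ = -0.228 + (-1.960) = -2.188; 1 − a(z₀+z₁) = 1 − (-0.065)(-2.188) = 0.8578; argument = -0.228 + (-2.188)/0.8578 = -2.7788 → -2.78.
α₁ = Φ(-2.78) = 0.0027; rank = round(1000 × 0.0027) = 3; θ*₍3₎ = 36.67.
Upper: z₀ + z₂ = 1.732; 1 − a(z₀+z₂) = 1.1126; argument = 1.3287 → 1.33; α₂ = 0.9082; rank = 908; θ*₍908₎ = 40.76.

(36.67, 40.76)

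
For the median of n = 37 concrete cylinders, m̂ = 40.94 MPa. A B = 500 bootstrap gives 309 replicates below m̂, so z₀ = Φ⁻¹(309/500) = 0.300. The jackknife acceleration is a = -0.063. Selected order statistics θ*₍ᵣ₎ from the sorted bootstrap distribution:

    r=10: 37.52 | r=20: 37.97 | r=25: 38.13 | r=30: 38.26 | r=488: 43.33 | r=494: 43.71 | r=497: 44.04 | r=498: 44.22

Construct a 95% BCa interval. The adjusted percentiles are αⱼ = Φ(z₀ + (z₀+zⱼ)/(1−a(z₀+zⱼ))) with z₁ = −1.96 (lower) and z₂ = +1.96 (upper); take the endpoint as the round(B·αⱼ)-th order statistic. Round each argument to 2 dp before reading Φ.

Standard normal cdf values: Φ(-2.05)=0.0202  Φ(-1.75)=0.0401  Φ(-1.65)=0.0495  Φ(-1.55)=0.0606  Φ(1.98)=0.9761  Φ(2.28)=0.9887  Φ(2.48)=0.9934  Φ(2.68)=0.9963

(38.26, 43.71)

Lower: z₀ + z₁ = 0.300 + (-1.960) = -1.660; 1 − a(z₀+z₁) = 1 − (-0.063)(-1.660) = 0.8954; argument = 0.300 + (-1.660)/0.8954 = -1.5539 → -1.55.
α₁ = Φ(-1.55) = 0.0606; rank = round(500 × 0.0606) = 30; θ*₍30₎ = 38.26.
Upper: z₀ + z₂ = 2.260; 1 − a(z₀+z₂) = 1.1424; argument = 2.2783 → 2.28; α₂ = 0.9887; rank = 494; θ*₍494₎ = 43.71.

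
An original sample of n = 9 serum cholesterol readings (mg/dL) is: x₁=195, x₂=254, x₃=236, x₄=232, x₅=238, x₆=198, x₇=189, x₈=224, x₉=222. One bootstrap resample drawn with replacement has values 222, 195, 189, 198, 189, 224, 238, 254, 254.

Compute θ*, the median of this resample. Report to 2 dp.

θ* = 222.00

Sorted: 189, 189, 195, 198, 222, 224, 238, 254, 254
Median = middle value = 222.00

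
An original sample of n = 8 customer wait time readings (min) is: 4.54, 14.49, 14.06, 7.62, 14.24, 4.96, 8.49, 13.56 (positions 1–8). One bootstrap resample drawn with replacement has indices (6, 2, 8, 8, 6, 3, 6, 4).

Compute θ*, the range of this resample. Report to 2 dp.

θ* = 9.53

Resample values: 4.96, 14.49, 13.56, 13.56, 4.96, 14.06, 4.96, 7.62.
Range = 14.49 − 4.96 = 9.53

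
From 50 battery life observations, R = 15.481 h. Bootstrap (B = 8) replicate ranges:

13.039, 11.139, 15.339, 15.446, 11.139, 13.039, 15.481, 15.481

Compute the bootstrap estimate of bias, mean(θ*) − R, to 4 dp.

bias = −1.7181

mean(θ*) = (13.039 + 11.139 + 15.339 + 15.446 + 11.139 + 13.039 + 15.481 + 15.481) / 8 = 13.76287
bias = 13.76287 − 15.481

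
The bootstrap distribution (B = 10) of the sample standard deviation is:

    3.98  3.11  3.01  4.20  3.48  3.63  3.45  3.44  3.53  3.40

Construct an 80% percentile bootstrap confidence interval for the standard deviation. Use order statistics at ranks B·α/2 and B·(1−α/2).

Sorted replicates: 3.01, 3.11, 3.40, 3.44, 3.45, 3.48, 3.53, 3.63, 3.98, 4.20
α = 0.20; lower rank = 10 × 0.100 = 1; upper rank = 10 × 0.900 = 9.
The 1st smallest replicate is 3.01; the 9th is 3.98.

(3.01, 3.98)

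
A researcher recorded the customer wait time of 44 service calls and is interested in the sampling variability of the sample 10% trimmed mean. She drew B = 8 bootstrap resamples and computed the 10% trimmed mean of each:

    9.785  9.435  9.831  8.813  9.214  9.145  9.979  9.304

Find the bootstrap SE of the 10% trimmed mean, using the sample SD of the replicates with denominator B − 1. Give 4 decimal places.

Bootstrap SE is the standard deviation of the 8 replicate 10% trimmed means.
Mean of replicates: (9.785 + 9.435 + 9.831 + 8.813 + 9.214 + 9.145 + 9.979 + 9.304) / 8 = 75.50600 / 8 = 9.43825
Sum of squared deviations: (+0.34675)² + (−0.00325)² + (+0.39275)² + (−0.62525)² + (−0.22425)² + (−0.29325)² + (+0.54075)² + (−0.13425)² = 1.11215
Variance = 1.11215 / 7 = 0.15888
SE* = √0.15888

SE* = 0.3986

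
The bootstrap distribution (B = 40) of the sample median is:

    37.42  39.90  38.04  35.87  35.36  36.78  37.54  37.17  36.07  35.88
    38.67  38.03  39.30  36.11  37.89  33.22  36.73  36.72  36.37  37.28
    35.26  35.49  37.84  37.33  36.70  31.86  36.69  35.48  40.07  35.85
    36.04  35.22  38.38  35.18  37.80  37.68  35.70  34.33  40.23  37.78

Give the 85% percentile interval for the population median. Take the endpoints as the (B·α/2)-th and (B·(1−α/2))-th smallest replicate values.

(34.33, 39.30)

Sorted replicates: 31.86, 33.22, 34.33, 35.18, 35.22, 35.26, 35.36, 35.48, 35.49, 35.70, 35.85, 35.87, 35.88, 36.04, 36.07, 36.11, 36.37, 36.69, 36.70, 36.72, 36.73, 36.78, 37.17, 37.28, 37.33, 37.42, 37.54, 37.68, 37.78, 37.80, 37.84, 37.89, 38.03, 38.04, 38.38, 38.67, 39.30, 39.90, 40.07, 40.23
α = 0.15; lower rank = 40 × 0.075 = 3; upper rank = 40 × 0.925 = 37.
The 3rd smallest replicate is 34.33; the 37th is 39.30.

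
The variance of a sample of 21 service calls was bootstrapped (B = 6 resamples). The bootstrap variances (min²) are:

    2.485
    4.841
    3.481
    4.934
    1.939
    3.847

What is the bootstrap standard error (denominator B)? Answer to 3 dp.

SE* = 1.110

Bootstrap SE is the standard deviation of the 6 replicate variances.
Mean of replicates: (2.485 + 4.841 + 3.481 + 4.934 + 1.939 + 3.847) / 6 = 21.5270 / 6 = 3.5878
Sum of squared deviations: (−1.1028)² + (+1.2532)² + (−0.1068)² + (+1.3462)² + (−1.6488)² + (+0.2592)² = 7.3961
Variance = 7.3961 / 6 = 1.2327
SE* = √1.2327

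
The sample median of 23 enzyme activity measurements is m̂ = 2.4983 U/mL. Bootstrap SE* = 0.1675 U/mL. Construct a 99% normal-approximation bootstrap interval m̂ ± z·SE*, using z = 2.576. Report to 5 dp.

(2.06682, 2.92978)

Margin = 2.576 × 0.1675 = 0.431480
Interval: 2.4983 ± 0.431480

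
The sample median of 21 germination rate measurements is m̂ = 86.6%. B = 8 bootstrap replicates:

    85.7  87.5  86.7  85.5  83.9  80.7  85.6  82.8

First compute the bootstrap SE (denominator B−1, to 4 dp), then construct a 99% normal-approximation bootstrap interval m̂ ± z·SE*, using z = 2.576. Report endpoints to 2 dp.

Mean of replicates = 84.8000; sum of squared deviations = 34.4600; SE* = √(34.4600/7) = 2.2188
Margin = 2.576 × 2.2188 = 5.716
Interval: 86.6 ± 5.716

(80.88, 92.32)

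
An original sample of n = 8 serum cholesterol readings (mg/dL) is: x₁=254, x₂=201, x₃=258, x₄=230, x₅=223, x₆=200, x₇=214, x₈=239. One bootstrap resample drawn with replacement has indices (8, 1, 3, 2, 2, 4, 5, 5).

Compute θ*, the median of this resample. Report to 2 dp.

Resample values: 239, 254, 258, 201, 201, 230, 223, 223.
Sorted: 201, 201, 223, 223, 230, 239, 254, 258
Median = average of the two middle values = 226.50

θ* = 226.50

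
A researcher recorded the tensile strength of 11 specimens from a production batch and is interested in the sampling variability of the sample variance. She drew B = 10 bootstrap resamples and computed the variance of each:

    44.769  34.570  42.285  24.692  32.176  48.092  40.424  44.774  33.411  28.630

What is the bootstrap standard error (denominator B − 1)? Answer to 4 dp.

Bootstrap SE is the standard deviation of the 10 replicate variances.
Mean of replicates: (44.769 + 34.570 + 42.285 + 24.692 + 32.176 + 48.092 + 40.424 + 44.774 + 33.411 + 28.630) / 10 = 373.82300 / 10 = 37.38230
Sum of squared deviations: (+7.38670)² + (−2.81230)² + (+4.90270)² + (−12.69030)² + (−5.20630)² + (+10.70970)² + (+3.04170)² + (+7.39170)² + (−3.97130)² + (−8.75230)² = 545.61893
Variance = 545.61893 / 9 = 60.62433
SE* = √60.62433

SE* = 7.7862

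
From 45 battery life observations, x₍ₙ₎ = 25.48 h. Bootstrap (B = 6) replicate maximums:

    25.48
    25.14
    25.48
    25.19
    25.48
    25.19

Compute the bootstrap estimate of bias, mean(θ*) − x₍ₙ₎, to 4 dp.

bias = −0.1533

mean(θ*) = (25.48 + 25.14 + 25.48 + 25.19 + 25.48 + 25.19) / 6 = 25.32667
bias = 25.32667 − 25.48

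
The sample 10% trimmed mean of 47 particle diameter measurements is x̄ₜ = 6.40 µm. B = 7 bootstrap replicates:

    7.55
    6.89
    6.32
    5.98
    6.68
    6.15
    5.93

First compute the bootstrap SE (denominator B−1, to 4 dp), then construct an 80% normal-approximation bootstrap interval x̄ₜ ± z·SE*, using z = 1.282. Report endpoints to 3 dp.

(5.653, 7.147)

Mean of replicates = 6.5000; sum of squared deviations = 2.0372; SE* = √(2.0372/6) = 0.5827
Margin = 1.282 × 0.5827 = 0.7470
Interval: 6.40 ± 0.7470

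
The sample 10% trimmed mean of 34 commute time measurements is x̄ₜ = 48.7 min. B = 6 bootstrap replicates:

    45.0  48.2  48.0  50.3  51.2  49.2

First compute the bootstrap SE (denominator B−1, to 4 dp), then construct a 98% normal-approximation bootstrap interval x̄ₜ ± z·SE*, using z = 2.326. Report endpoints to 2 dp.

(43.66, 53.74)

Mean of replicates = 48.6500; sum of squared deviations = 23.4750; SE* = √(23.4750/5) = 2.1668
Margin = 2.326 × 2.1668 = 5.040
Interval: 48.7 ± 5.040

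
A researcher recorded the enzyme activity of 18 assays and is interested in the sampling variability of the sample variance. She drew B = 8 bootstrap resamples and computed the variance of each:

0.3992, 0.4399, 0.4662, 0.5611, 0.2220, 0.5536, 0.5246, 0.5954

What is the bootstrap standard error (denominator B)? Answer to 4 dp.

Bootstrap SE is the standard deviation of the 8 replicate variances.
Mean of replicates: (0.3992 + 0.4399 + 0.4662 + 0.5611 + 0.2220 + 0.5536 + 0.5246 + 0.5954) / 8 = 3.76200 / 8 = 0.47025
Sum of squared deviations: (−0.07105)² + (−0.03035)² + (−0.00405)² + (+0.09085)² + (−0.24825)² + (+0.08335)² + (+0.05435)² + (+0.12515)² = 0.10143
Variance = 0.10143 / 8 = 0.01268
SE* = √0.01268

SE* = 0.1126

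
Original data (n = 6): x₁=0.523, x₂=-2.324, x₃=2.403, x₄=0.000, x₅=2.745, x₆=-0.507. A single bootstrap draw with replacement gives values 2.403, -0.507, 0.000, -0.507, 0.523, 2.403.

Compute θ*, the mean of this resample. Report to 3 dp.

Mean = (2.403 + (-0.507) + 0.000 + (-0.507) + 0.523 + 2.403) / 6 = 4.3150 / 6 = 0.719

θ* = 0.719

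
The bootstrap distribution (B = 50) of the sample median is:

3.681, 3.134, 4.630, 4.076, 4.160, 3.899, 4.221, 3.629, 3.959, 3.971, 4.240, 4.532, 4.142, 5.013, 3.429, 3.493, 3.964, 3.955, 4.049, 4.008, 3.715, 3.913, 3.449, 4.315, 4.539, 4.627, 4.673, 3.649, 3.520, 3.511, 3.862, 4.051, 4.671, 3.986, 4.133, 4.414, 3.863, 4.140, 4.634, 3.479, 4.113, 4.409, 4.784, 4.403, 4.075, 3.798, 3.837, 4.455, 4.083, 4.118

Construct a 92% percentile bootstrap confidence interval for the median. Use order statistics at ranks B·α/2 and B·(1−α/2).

Sorted replicates: 3.134, 3.429, 3.449, 3.479, 3.493, 3.511, 3.520, 3.629, 3.649, 3.681, 3.715, 3.798, 3.837, 3.862, 3.863, 3.899, 3.913, 3.955, 3.959, 3.964, 3.971, 3.986, 4.008, 4.049, 4.051, 4.075, 4.076, 4.083, 4.113, 4.118, 4.133, 4.140, 4.142, 4.160, 4.221, 4.240, 4.315, 4.403, 4.409, 4.414, 4.455, 4.532, 4.539, 4.627, 4.630, 4.634, 4.671, 4.673, 4.784, 5.013
α = 0.08; lower rank = 50 × 0.040 = 2; upper rank = 50 × 0.960 = 48.
The 2nd smallest replicate is 3.429; the 48th is 4.673.

(3.429, 4.673)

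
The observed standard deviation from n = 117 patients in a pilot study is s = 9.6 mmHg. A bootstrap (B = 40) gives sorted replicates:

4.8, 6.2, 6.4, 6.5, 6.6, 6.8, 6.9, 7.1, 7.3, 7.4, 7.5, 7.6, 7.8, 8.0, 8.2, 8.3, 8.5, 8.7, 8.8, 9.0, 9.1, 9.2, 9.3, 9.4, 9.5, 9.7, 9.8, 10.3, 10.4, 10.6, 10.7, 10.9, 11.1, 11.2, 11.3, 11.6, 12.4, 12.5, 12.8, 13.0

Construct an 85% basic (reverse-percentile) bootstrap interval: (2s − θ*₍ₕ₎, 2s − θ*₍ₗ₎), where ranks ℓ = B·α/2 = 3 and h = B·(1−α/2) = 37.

(6.8, 12.8)

Percentile endpoints at ranks 3 and 37: θ*₍3₎ = 6.4, θ*₍37₎ = 12.4.
Basic interval reflects these around s:
  lower = 2 × 9.6 − 12.4 = 6.8
  upper = 2 × 9.6 − 6.4 = 12.8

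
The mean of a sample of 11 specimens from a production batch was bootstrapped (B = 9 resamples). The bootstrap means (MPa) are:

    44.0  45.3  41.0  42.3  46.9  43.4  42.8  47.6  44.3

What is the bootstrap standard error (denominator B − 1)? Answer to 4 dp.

Bootstrap SE is the standard deviation of the 9 replicate means.
Mean of replicates: (44.0 + 45.3 + 41.0 + 42.3 + 46.9 + 43.4 + 42.8 + 47.6 + 44.3) / 9 = 397.60000 / 9 = 44.17778
Sum of squared deviations: (−0.17778)² + (+1.12222)² + (−3.17778)² + (−1.87778)² + (+2.72222)² + (−0.77778)² + (−1.37778)² + (+3.42222)² + (+0.12222)² = 36.55556
Variance = 36.55556 / 8 = 4.56944
SE* = √4.56944

SE* = 2.1376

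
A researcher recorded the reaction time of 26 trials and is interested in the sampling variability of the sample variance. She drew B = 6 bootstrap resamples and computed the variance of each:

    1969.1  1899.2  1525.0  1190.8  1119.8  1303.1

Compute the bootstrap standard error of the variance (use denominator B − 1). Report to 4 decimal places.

SE* = 363.0313

Bootstrap SE is the standard deviation of the 6 replicate variances.
Mean of replicates: (1969.1 + 1899.2 + 1525.0 + 1190.8 + 1119.8 + 1303.1) / 6 = 9007.00000 / 6 = 1501.16667
Sum of squared deviations: (+467.93333)² + (+398.03333)² + (+23.83333)² + (−310.36667)² + (−381.36667)² + (−198.06667)² = 658958.57333
Variance = 658958.57333 / 5 = 131791.71467
SE* = √131791.71467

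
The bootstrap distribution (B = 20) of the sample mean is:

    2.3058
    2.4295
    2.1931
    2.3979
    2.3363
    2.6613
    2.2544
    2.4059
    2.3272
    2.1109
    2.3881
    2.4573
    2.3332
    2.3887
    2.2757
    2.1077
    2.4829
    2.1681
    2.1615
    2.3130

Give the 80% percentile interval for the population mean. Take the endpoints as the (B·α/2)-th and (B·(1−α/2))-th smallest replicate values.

(2.1109, 2.4573)

Sorted replicates: 2.1077, 2.1109, 2.1615, 2.1681, 2.1931, 2.2544, 2.2757, 2.3058, 2.3130, 2.3272, 2.3332, 2.3363, 2.3881, 2.3887, 2.3979, 2.4059, 2.4295, 2.4573, 2.4829, 2.6613
α = 0.20; lower rank = 20 × 0.100 = 2; upper rank = 20 × 0.900 = 18.
The 2nd smallest replicate is 2.1109; the 18th is 2.4573.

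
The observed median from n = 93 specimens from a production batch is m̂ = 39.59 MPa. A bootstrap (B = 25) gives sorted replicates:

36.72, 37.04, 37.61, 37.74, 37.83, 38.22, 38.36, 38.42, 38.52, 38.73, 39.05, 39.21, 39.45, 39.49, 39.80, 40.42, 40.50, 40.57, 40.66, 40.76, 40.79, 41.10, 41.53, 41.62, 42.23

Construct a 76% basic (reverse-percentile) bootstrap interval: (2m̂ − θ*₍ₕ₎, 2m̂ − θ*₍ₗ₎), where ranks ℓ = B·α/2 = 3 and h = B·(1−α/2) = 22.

(38.08, 41.57)

Percentile endpoints at ranks 3 and 22: θ*₍3₎ = 37.61, θ*₍22₎ = 41.10.
Basic interval reflects these around m̂:
  lower = 2 × 39.59 − 41.10 = 38.08
  upper = 2 × 39.59 − 37.61 = 41.57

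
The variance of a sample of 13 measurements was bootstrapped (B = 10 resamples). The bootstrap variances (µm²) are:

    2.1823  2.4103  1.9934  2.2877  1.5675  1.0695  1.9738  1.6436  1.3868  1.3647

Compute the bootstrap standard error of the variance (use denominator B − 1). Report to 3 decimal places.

SE* = 0.447

Bootstrap SE is the standard deviation of the 10 replicate variances.
Mean of replicates: (2.1823 + 2.4103 + 1.9934 + 2.2877 + 1.5675 + 1.0695 + 1.9738 + 1.6436 + 1.3868 + 1.3647) / 10 = 17.87960 / 10 = 1.78796
Sum of squared deviations: (+0.39434)² + (+0.62234)² + (+0.20544)² + (+0.49974)² + (−0.22046)² + (−0.71846)² + (+0.18584)² + (−0.14436)² + (−0.40116)² + (−0.42326)² = 1.79500
Variance = 1.79500 / 9 = 0.19944
SE* = √0.19944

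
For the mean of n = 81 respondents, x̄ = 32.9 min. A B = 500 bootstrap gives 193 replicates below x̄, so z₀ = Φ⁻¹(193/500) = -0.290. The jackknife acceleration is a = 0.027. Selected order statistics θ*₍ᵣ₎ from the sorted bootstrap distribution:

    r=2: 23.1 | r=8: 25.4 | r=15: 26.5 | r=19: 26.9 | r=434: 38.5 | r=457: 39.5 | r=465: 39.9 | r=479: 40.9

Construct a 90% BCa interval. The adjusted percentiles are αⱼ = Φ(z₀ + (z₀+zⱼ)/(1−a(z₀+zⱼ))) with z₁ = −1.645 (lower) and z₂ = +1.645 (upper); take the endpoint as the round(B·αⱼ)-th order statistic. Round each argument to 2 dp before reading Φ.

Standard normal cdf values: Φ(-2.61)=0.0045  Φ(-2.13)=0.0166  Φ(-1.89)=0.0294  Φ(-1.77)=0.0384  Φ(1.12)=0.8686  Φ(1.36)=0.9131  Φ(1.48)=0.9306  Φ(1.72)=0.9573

(25.4, 38.5)

Lower: z₀ + z₁ = -0.290 + (-1.645) = -1.935; 1 − a(z₀+z₁) = 1 − (0.027)(-1.935) = 1.0522; argument = -0.290 + (-1.935)/1.0522 = -2.1289 → -2.13.
α₁ = Φ(-2.13) = 0.0166; rank = round(500 × 0.0166) = 8; θ*₍8₎ = 25.4.
Upper: z₀ + z₂ = 1.355; 1 − a(z₀+z₂) = 0.9634; argument = 1.1165 → 1.12; α₂ = 0.8686; rank = 434; θ*₍434₎ = 38.5.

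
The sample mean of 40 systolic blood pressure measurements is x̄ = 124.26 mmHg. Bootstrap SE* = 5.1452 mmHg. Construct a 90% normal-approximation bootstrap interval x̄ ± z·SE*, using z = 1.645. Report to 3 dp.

Margin = 1.645 × 5.1452 = 8.4639
Interval: 124.26 ± 8.4639

(115.796, 132.724)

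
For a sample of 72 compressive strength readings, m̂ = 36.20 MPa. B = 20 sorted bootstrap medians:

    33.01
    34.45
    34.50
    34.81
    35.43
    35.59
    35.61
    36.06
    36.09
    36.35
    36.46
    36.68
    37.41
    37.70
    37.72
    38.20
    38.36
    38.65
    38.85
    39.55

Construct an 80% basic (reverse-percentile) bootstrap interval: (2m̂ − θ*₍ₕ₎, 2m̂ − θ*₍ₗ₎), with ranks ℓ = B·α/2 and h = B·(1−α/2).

Percentile endpoints at ranks 2 and 18: θ*₍2₎ = 34.45, θ*₍18₎ = 38.65.
Basic interval reflects these around m̂:
  lower = 2 × 36.20 − 38.65 = 33.75
  upper = 2 × 36.20 − 34.45 = 37.95

(33.75, 37.95)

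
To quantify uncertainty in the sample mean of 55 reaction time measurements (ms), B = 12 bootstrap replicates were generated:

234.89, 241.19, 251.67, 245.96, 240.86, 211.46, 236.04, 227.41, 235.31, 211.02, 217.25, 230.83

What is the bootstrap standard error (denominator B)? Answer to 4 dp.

SE* = 12.5247

Bootstrap SE is the standard deviation of the 12 replicate means.
Mean of replicates: (234.89 + 241.19 + 251.67 + 245.96 + 240.86 + 211.46 + 236.04 + 227.41 + 235.31 + 211.02 + 217.25 + 230.83) / 12 = 2783.89000 / 12 = 231.99083
Sum of squared deviations: (+2.89917)² + (+9.19917)² + (+19.67917)² + (+13.96917)² + (+8.86917)² + (−20.53083)² + (+4.04917)² + (−4.58083)² + (+3.31917)² + (−20.97083)² + (−14.74083)² + (−1.16083)² = 1882.42649
Variance = 1882.42649 / 12 = 156.86887
SE* = √156.86887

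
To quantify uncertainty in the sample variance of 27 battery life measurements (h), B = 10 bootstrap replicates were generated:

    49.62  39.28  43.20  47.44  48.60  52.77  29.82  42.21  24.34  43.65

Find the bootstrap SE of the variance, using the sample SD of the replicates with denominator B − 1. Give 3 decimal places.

Bootstrap SE is the standard deviation of the 10 replicate variances.
Mean of replicates: (49.62 + 39.28 + 43.20 + 47.44 + 48.60 + 52.77 + 29.82 + 42.21 + 24.34 + 43.65) / 10 = 420.9300 / 10 = 42.0930
Sum of squared deviations: (+7.5270)² + (−2.8130)² + (+1.1070)² + (+5.3470)² + (+6.5070)² + (+10.6770)² + (−12.2730)² + (+0.1170)² + (−17.7530)² + (+1.5570)² = 718.9574
Variance = 718.9574 / 9 = 79.8842
SE* = √79.8842

SE* = 8.938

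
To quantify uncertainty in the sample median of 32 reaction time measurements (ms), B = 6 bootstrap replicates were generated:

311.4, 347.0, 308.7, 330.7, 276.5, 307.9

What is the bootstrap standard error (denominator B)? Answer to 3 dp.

Bootstrap SE is the standard deviation of the 6 replicate medians.
Mean of replicates: (311.4 + 347.0 + 308.7 + 330.7 + 276.5 + 307.9) / 6 = 1882.2000 / 6 = 313.7000
Sum of squared deviations: (−2.3000)² + (+33.3000)² + (−5.0000)² + (+17.0000)² + (−37.2000)² + (−5.8000)² = 2845.6600
Variance = 2845.6600 / 6 = 474.2767
SE* = √474.2767

SE* = 21.778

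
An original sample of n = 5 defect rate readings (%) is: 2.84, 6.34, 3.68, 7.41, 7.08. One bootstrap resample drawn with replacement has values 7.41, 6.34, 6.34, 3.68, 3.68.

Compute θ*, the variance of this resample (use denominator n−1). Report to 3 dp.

θ* = 2.921

Mean = 5.4900; sum of squared deviations = 11.6836
s² = 11.6836 / 4 = 2.9209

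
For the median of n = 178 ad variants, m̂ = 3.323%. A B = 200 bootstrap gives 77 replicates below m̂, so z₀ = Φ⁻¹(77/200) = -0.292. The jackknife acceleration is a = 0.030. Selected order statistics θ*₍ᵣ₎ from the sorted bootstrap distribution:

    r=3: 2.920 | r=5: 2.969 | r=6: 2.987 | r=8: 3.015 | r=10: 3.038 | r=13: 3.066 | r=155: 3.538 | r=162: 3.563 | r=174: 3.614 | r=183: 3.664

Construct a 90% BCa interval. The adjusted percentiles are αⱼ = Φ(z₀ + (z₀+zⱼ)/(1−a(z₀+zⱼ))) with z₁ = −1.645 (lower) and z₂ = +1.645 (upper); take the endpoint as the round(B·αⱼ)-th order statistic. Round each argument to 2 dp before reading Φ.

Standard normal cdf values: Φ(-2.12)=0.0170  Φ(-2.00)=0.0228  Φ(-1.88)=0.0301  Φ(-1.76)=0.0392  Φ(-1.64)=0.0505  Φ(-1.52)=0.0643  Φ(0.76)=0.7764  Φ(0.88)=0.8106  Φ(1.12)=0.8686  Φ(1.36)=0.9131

Lower: z₀ + z₁ = -0.292 + (-1.645) = -1.937; 1 − a(z₀+z₁) = 1 − (0.030)(-1.937) = 1.0581; argument = -0.292 + (-1.937)/1.0581 = -2.1226 → -2.12.
α₁ = Φ(-2.12) = 0.0170; rank = round(200 × 0.0170) = 3; θ*₍3₎ = 2.920.
Upper: z₀ + z₂ = 1.353; 1 − a(z₀+z₂) = 0.9594; argument = 1.1182 → 1.12; α₂ = 0.8686; rank = 174; θ*₍174₎ = 3.614.

(2.920, 3.614)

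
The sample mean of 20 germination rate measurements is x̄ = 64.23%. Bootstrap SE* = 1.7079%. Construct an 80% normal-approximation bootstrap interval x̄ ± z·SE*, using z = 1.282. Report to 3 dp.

(62.040, 66.420)

Margin = 1.282 × 1.7079 = 2.1895
Interval: 64.23 ± 2.1895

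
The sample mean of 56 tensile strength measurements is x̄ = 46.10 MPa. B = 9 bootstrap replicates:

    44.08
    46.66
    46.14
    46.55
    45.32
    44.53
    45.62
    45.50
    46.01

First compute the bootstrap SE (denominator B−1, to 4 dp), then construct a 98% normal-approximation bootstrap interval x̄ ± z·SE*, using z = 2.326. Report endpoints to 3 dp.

Mean of replicates = 45.6011; sum of squared deviations = 6.0299; SE* = √(6.0299/8) = 0.8682
Margin = 2.326 × 0.8682 = 2.0194
Interval: 46.10 ± 2.0194

(44.081, 48.119)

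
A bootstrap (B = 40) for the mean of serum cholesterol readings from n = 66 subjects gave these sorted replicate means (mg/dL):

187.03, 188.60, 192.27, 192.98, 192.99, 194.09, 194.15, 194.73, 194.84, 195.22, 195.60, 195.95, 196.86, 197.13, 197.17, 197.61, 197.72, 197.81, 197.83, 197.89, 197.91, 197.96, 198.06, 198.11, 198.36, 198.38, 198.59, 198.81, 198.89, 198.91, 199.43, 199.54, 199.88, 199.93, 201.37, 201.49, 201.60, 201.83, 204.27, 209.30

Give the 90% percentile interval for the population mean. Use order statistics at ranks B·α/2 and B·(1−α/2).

α = 0.10; lower rank = 40 × 0.050 = 2; upper rank = 40 × 0.950 = 38.
The 2nd smallest replicate is 188.60; the 38th is 201.83.

(188.60, 201.83)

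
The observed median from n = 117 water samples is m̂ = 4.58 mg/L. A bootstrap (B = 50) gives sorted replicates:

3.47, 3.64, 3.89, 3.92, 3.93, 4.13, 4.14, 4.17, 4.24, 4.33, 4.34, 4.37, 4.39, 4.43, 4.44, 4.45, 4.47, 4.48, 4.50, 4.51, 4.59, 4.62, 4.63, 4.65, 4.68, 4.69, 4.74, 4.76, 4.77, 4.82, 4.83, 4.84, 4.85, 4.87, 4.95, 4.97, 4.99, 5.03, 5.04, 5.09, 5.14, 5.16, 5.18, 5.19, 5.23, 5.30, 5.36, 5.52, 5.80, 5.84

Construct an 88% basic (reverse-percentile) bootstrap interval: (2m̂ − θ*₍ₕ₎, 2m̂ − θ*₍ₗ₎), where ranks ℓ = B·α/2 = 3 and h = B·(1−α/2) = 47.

Percentile endpoints at ranks 3 and 47: θ*₍3₎ = 3.89, θ*₍47₎ = 5.36.
Basic interval reflects these around m̂:
  lower = 2 × 4.58 − 5.36 = 3.80
  upper = 2 × 4.58 − 3.89 = 5.27

(3.80, 5.27)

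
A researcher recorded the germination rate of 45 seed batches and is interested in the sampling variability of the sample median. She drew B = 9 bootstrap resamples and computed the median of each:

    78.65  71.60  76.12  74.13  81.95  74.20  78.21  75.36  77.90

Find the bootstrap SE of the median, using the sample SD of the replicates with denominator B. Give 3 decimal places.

Bootstrap SE is the standard deviation of the 9 replicate medians.
Mean of replicates: (78.65 + 71.60 + 76.12 + 74.13 + 81.95 + 74.20 + 78.21 + 75.36 + 77.90) / 9 = 688.1200 / 9 = 76.4578
Sum of squared deviations: (+2.1922)² + (−4.8578)² + (−0.3378)² + (−2.3278)² + (+5.4922)² + (−2.2578)² + (+1.7522)² + (−1.0978)² + (+1.4422)² = 75.5540
Variance = 75.5540 / 9 = 8.3949
SE* = √8.3949

SE* = 2.897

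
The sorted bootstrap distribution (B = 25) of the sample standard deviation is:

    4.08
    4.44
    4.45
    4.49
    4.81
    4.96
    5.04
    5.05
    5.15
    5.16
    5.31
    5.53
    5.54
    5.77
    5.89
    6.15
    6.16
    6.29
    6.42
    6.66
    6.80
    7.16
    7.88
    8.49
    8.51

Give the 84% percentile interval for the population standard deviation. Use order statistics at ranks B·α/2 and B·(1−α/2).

(4.44, 7.88)

α = 0.16; lower rank = 25 × 0.080 = 2; upper rank = 25 × 0.920 = 23.
The 2nd smallest replicate is 4.44; the 23rd is 7.88.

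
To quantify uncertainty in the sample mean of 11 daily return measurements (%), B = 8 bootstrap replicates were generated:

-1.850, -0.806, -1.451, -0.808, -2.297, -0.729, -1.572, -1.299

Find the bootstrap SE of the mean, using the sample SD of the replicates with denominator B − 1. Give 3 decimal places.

SE* = 0.559

Bootstrap SE is the standard deviation of the 8 replicate means.
Mean of replicates: ((-1.850) + (-0.806) + (-1.451) + (-0.808) + (-2.297) + (-0.729) + (-1.572) + (-1.299)) / 8 = -10.8120 / 8 = -1.3515
Sum of squared deviations: (−0.4985)² + (+0.5455)² + (−0.0995)² + (+0.5435)² + (−0.9455)² + (+0.6225)² + (−0.2205)² + (+0.0525)² = 2.1842
Variance = 2.1842 / 7 = 0.3120
SE* = √0.3120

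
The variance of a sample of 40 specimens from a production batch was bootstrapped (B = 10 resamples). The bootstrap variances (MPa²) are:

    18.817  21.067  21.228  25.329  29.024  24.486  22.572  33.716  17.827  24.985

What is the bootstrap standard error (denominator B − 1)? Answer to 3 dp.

Bootstrap SE is the standard deviation of the 10 replicate variances.
Mean of replicates: (18.817 + 21.067 + 21.228 + 25.329 + 29.024 + 24.486 + 22.572 + 33.716 + 17.827 + 24.985) / 10 = 239.0510 / 10 = 23.9051
Sum of squared deviations: (−5.0881)² + (−2.8381)² + (−2.6771)² + (+1.4239)² + (+5.1189)² + (+0.5809)² + (−1.3331)² + (+9.8109)² + (−6.0781)² + (+1.0799)² = 205.8189
Variance = 205.8189 / 9 = 22.8688
SE* = √22.8688

SE* = 4.782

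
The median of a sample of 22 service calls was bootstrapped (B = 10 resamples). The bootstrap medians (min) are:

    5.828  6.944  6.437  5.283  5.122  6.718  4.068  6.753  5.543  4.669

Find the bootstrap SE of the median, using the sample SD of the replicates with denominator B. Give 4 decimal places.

Bootstrap SE is the standard deviation of the 10 replicate medians.
Mean of replicates: (5.828 + 6.944 + 6.437 + 5.283 + 5.122 + 6.718 + 4.068 + 6.753 + 5.543 + 4.669) / 10 = 57.36500 / 10 = 5.73650
Sum of squared deviations: (+0.09150)² + (+1.20750)² + (+0.70050)² + (−0.45350)² + (−0.61450)² + (+0.98150)² + (−1.66850)² + (+1.01650)² + (−0.19350)² + (−1.06750)² = 8.49791
Variance = 8.49791 / 10 = 0.84979
SE* = √0.84979

SE* = 0.9218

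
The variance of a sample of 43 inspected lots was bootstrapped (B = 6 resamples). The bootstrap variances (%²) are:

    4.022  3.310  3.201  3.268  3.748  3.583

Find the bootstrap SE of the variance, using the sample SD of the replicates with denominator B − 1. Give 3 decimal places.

SE* = 0.322

Bootstrap SE is the standard deviation of the 6 replicate variances.
Mean of replicates: (4.022 + 3.310 + 3.201 + 3.268 + 3.748 + 3.583) / 6 = 21.1320 / 6 = 3.5220
Sum of squared deviations: (+0.5000)² + (−0.2120)² + (−0.3210)² + (−0.2540)² + (+0.2260)² + (+0.0610)² = 0.5173
Variance = 0.5173 / 5 = 0.1035
SE* = √0.1035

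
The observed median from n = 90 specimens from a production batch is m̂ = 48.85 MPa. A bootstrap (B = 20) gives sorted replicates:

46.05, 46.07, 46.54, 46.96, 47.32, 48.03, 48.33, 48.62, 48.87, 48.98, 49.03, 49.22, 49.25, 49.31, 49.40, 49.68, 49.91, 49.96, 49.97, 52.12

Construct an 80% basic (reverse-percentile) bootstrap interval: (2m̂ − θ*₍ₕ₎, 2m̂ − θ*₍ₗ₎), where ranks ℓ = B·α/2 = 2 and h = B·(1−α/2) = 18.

(47.74, 51.63)

Percentile endpoints at ranks 2 and 18: θ*₍2₎ = 46.07, θ*₍18₎ = 49.96.
Basic interval reflects these around m̂:
  lower = 2 × 48.85 − 49.96 = 47.74
  upper = 2 × 48.85 − 46.07 = 51.63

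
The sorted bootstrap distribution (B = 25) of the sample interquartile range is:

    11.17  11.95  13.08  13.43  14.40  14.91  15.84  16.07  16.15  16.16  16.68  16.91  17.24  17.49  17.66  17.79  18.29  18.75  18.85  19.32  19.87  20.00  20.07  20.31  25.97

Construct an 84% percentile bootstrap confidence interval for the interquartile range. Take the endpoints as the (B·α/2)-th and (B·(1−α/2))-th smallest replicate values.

(11.95, 20.07)

α = 0.16; lower rank = 25 × 0.080 = 2; upper rank = 25 × 0.920 = 23.
The 2nd smallest replicate is 11.95; the 23rd is 20.07.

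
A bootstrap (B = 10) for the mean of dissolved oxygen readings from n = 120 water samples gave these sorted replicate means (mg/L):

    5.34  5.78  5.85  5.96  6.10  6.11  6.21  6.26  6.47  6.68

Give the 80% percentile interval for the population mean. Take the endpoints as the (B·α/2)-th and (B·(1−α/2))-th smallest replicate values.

α = 0.20; lower rank = 10 × 0.100 = 1; upper rank = 10 × 0.900 = 9.
The 1st smallest replicate is 5.34; the 9th is 6.47.

(5.34, 6.47)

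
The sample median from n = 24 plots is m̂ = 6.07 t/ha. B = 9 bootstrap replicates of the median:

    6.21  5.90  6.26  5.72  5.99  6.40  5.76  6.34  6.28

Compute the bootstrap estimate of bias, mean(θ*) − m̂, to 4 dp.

mean(θ*) = (6.21 + 5.90 + 6.26 + 5.72 + 5.99 + 6.40 + 5.76 + 6.34 + 6.28) / 9 = 6.09556
bias = 6.09556 − 6.07

bias = +0.0256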